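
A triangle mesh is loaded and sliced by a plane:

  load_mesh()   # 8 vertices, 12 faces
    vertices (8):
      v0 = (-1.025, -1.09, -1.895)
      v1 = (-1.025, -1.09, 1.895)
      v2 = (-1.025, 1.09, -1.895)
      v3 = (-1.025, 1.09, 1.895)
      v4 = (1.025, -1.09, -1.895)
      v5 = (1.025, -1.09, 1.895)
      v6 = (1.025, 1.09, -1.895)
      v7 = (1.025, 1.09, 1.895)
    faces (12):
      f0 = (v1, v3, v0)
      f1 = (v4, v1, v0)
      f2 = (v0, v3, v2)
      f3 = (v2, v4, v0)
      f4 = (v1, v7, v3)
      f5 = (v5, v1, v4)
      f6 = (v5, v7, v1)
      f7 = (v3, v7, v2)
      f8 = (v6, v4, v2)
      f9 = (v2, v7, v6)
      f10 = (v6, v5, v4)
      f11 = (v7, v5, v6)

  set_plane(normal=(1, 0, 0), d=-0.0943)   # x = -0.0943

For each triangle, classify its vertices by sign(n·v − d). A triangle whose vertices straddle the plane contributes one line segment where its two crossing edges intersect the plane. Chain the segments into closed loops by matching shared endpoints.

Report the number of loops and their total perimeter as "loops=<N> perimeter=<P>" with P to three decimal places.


loops=1 perimeter=11.940

Straddling triangles (8 of 12):
  (v4,v1,v0) [+--] → (-0.0943, -1.09, 0.17434)–(-0.0943, -1.09, -1.895)  len=2.0693
  (v2,v4,v0) [-+-] → (-0.0943, 0.10028, -1.895)–(-0.0943, -1.09, -1.895)  len=1.1903
  (v1,v7,v3) [-+-] → (-0.0943, -0.10028, 1.895)–(-0.0943, 1.09, 1.895)  len=1.1903
  (v5,v1,v4) [+-+] → (-0.0943, -1.09, 1.895)–(-0.0943, -1.09, 0.17434)  len=1.7207
  (v5,v7,v1) [++-] → (-0.0943, -0.10028, 1.895)–(-0.0943, -1.09, 1.895)  len=0.9897
  (v3,v7,v2) [-+-] → (-0.0943, 1.09, 1.895)–(-0.0943, 1.09, -0.17434)  len=2.0693
  (v6,v4,v2) [++-] → (-0.0943, 0.10028, -1.895)–(-0.0943, 1.09, -1.895)  len=0.9897
  (v2,v7,v6) [-++] → (-0.0943, 1.09, -0.17434)–(-0.0943, 1.09, -1.895)  len=1.7207

Chained into 1 loop(s):
  loop 1: 8 segments, perimeter = 11.9400
Total perimeter = 11.940


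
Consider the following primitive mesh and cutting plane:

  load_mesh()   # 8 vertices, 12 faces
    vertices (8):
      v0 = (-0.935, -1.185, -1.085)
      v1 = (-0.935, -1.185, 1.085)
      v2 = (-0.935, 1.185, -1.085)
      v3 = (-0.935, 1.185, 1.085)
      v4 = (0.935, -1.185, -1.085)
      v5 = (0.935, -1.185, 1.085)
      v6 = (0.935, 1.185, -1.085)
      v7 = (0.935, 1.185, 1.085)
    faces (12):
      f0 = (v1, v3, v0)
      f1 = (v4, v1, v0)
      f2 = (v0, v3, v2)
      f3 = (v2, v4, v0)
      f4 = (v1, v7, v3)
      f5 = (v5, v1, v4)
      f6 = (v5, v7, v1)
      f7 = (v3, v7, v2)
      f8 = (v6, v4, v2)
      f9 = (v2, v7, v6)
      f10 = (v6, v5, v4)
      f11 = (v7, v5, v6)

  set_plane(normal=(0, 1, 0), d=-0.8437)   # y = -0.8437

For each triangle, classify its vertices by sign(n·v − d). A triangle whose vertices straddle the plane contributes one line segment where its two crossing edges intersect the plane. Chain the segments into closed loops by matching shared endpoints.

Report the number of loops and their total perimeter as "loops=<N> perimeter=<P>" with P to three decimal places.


loops=1 perimeter=8.080

Straddling triangles (8 of 12):
  (v1,v3,v0) [-+-] → (-0.935, -0.8437, 1.085)–(-0.935, -0.8437, -0.772502)  len=1.8575
  (v0,v3,v2) [-++] → (-0.935, -0.8437, -0.772502)–(-0.935, -0.8437, -1.085)  len=0.3125
  (v2,v4,v0) [+--] → (0.665704, -0.8437, -1.085)–(-0.935, -0.8437, -1.085)  len=1.6007
  (v1,v7,v3) [-++] → (-0.665704, -0.8437, 1.085)–(-0.935, -0.8437, 1.085)  len=0.2693
  (v5,v7,v1) [-+-] → (0.935, -0.8437, 1.085)–(-0.665704, -0.8437, 1.085)  len=1.6007
  (v6,v4,v2) [+-+] → (0.935, -0.8437, -1.085)–(0.665704, -0.8437, -1.085)  len=0.2693
  (v6,v5,v4) [+--] → (0.935, -0.8437, 0.772502)–(0.935, -0.8437, -1.085)  len=1.8575
  (v7,v5,v6) [+-+] → (0.935, -0.8437, 1.085)–(0.935, -0.8437, 0.772502)  len=0.3125

Chained into 1 loop(s):
  loop 1: 8 segments, perimeter = 8.0800
Total perimeter = 8.080


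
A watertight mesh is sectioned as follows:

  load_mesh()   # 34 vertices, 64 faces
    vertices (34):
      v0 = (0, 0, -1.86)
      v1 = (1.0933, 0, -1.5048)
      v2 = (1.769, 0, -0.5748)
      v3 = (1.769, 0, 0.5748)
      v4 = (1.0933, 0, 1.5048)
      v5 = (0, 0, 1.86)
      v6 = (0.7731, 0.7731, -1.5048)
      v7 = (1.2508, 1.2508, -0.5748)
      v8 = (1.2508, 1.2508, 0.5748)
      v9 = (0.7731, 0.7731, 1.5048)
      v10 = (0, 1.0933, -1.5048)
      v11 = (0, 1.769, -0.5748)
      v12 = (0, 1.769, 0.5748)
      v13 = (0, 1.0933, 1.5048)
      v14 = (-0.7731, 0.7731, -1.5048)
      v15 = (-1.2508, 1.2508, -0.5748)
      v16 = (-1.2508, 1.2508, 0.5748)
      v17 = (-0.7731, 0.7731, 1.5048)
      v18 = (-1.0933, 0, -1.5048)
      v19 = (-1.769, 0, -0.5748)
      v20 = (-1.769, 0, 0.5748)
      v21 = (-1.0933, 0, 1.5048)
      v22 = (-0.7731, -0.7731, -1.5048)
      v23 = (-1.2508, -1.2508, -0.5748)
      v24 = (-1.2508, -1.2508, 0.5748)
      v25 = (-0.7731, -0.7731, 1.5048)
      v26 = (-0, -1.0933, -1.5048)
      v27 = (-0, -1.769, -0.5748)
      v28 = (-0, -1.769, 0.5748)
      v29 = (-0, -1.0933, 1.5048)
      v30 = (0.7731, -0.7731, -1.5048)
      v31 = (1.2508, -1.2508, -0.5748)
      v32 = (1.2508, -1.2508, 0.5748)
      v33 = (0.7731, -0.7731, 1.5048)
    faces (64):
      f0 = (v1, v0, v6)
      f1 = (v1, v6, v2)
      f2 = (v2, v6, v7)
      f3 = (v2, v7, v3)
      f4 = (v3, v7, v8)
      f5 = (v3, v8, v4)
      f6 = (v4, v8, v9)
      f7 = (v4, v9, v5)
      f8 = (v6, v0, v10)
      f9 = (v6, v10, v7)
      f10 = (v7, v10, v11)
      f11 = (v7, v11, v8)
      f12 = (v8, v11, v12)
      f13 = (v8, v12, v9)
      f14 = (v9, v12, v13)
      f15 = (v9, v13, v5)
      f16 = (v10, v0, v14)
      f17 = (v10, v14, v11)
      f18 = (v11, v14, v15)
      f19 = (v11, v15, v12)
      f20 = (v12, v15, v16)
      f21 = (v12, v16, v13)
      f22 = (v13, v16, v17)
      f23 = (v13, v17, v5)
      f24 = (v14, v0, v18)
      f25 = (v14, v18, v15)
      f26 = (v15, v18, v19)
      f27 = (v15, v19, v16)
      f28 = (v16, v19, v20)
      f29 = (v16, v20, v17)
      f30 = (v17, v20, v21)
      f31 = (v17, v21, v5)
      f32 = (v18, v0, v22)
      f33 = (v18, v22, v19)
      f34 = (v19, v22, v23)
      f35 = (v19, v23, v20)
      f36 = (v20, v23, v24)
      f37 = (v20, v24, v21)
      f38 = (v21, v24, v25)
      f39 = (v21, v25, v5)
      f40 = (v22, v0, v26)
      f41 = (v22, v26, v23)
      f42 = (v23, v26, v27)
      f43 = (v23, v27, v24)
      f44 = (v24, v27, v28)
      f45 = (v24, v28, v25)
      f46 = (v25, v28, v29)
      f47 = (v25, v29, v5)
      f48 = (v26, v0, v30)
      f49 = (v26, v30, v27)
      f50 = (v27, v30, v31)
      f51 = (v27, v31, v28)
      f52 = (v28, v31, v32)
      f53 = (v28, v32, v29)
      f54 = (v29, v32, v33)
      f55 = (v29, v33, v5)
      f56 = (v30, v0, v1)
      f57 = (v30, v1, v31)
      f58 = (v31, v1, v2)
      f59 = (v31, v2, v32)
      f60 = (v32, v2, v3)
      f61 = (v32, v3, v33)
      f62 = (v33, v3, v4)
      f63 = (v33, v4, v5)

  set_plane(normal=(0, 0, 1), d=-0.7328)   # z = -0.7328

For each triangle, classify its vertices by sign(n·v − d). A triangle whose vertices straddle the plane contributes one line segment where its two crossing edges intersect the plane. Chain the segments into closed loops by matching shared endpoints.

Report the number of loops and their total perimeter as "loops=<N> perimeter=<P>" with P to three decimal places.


loops=1 perimeter=10.128

Straddling triangles (16 of 64):
  (v1,v6,v2) [--+] → (1.5998, 0.131344, -0.7328)–(1.6542, 0, -0.7328)  len=0.1422
  (v2,v6,v7) [+-+] → (1.5998, 0.131344, -0.7328)–(1.16964, 1.16964, -0.7328)  len=1.1239
  (v6,v10,v7) [--+] → (1.0383, 1.22404, -0.7328)–(1.16964, 1.16964, -0.7328)  len=0.1422
  (v7,v10,v11) [+-+] → (1.0383, 1.22404, -0.7328)–(0, 1.6542, -0.7328)  len=1.1239
  (v10,v14,v11) [--+] → (-0.131344, 1.5998, -0.7328)–(0, 1.6542, -0.7328)  len=0.1422
  (v11,v14,v15) [+-+] → (-0.131344, 1.5998, -0.7328)–(-1.16964, 1.16964, -0.7328)  len=1.1239
  (v14,v18,v15) [--+] → (-1.22404, 1.0383, -0.7328)–(-1.16964, 1.16964, -0.7328)  len=0.1422
  (v15,v18,v19) [+-+] → (-1.22404, 1.0383, -0.7328)–(-1.6542, 0, -0.7328)  len=1.1239
  (v18,v22,v19) [--+] → (-1.5998, -0.131344, -0.7328)–(-1.6542, 0, -0.7328)  len=0.1422
  (v19,v22,v23) [+-+] → (-1.5998, -0.131344, -0.7328)–(-1.16964, -1.16964, -0.7328)  len=1.1239
  (v22,v26,v23) [--+] → (-1.0383, -1.22404, -0.7328)–(-1.16964, -1.16964, -0.7328)  len=0.1422
  (v23,v26,v27) [+-+] → (-1.0383, -1.22404, -0.7328)–(0, -1.6542, -0.7328)  len=1.1239
  (v26,v30,v27) [--+] → (0.131344, -1.5998, -0.7328)–(0, -1.6542, -0.7328)  len=0.1422
  (v27,v30,v31) [+-+] → (0.131344, -1.5998, -0.7328)–(1.16964, -1.16964, -0.7328)  len=1.1239
  (v30,v1,v31) [--+] → (1.22404, -1.0383, -0.7328)–(1.16964, -1.16964, -0.7328)  len=0.1422
  (v31,v1,v2) [+-+] → (1.22404, -1.0383, -0.7328)–(1.6542, 0, -0.7328)  len=1.1239

Chained into 1 loop(s):
  loop 1: 16 segments, perimeter = 10.1283
Total perimeter = 10.128


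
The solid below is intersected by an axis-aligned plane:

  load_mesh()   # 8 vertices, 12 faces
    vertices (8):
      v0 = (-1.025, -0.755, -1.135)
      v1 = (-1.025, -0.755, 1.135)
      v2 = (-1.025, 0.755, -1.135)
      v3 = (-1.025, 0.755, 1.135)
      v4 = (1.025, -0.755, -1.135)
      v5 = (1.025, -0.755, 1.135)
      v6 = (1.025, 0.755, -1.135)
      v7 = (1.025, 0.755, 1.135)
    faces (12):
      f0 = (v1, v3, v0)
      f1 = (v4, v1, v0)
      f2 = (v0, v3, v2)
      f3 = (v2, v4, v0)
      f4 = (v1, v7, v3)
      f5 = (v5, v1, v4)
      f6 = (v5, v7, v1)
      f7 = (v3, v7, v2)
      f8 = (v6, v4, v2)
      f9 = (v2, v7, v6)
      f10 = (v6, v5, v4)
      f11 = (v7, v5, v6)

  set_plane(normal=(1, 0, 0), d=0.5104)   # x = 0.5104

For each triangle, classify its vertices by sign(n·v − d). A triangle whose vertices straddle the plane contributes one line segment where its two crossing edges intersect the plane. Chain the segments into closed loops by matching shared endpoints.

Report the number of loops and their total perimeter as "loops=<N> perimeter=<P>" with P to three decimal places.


Straddling triangles (8 of 12):
  (v4,v1,v0) [+--] → (0.5104, -0.755, -0.565175)–(0.5104, -0.755, -1.135)  len=0.5698
  (v2,v4,v0) [-+-] → (0.5104, -0.375953, -1.135)–(0.5104, -0.755, -1.135)  len=0.3790
  (v1,v7,v3) [-+-] → (0.5104, 0.375953, 1.135)–(0.5104, 0.755, 1.135)  len=0.3790
  (v5,v1,v4) [+-+] → (0.5104, -0.755, 1.135)–(0.5104, -0.755, -0.565175)  len=1.7002
  (v5,v7,v1) [++-] → (0.5104, 0.375953, 1.135)–(0.5104, -0.755, 1.135)  len=1.1310
  (v3,v7,v2) [-+-] → (0.5104, 0.755, 1.135)–(0.5104, 0.755, 0.565175)  len=0.5698
  (v6,v4,v2) [++-] → (0.5104, -0.375953, -1.135)–(0.5104, 0.755, -1.135)  len=1.1310
  (v2,v7,v6) [-++] → (0.5104, 0.755, 0.565175)–(0.5104, 0.755, -1.135)  len=1.7002

Chained into 1 loop(s):
  loop 1: 8 segments, perimeter = 7.5600
Total perimeter = 7.560

loops=1 perimeter=7.560


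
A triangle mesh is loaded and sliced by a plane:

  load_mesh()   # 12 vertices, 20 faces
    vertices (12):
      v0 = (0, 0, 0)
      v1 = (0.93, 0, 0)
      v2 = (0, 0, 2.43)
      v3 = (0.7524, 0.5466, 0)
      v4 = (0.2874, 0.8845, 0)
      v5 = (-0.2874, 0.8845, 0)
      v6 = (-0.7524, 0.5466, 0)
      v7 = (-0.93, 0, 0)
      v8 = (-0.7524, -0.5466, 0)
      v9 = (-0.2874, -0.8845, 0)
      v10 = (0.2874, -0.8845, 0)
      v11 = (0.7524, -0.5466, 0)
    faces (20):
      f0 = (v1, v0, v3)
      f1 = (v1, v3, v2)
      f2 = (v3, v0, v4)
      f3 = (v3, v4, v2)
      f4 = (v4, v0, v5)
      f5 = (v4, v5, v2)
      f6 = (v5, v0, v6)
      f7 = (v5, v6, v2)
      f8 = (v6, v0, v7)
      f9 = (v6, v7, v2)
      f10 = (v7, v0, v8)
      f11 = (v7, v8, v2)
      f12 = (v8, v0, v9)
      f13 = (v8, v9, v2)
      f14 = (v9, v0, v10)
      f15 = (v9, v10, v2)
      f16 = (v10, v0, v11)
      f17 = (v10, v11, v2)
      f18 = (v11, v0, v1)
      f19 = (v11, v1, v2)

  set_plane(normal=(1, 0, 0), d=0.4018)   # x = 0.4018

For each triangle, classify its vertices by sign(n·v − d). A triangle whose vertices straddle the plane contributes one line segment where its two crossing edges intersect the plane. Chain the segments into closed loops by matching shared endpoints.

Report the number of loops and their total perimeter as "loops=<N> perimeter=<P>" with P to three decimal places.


Straddling triangles (8 of 20):
  (v1,v0,v3) [+-+] → (0.4018, 0, 0)–(0.4018, 0.291898, 0)  len=0.2919
  (v1,v3,v2) [++-] → (0.4018, 0.291898, 1.13232)–(0.4018, 0, 1.38014)  len=0.3829
  (v3,v0,v4) [+--] → (0.4018, 0.291898, 0)–(0.4018, 0.801369, 0)  len=0.5095
  (v3,v4,v2) [+--] → (0.4018, 0.801369, 0)–(0.4018, 0.291898, 1.13232)  len=1.2417
  (v10,v0,v11) [--+] → (0.4018, -0.291898, 0)–(0.4018, -0.801369, 0)  len=0.5095
  (v10,v11,v2) [-+-] → (0.4018, -0.801369, 0)–(0.4018, -0.291898, 1.13232)  len=1.2417
  (v11,v0,v1) [+-+] → (0.4018, -0.291898, 0)–(0.4018, 0, 0)  len=0.2919
  (v11,v1,v2) [++-] → (0.4018, 0, 1.38014)–(0.4018, -0.291898, 1.13232)  len=0.3829

Chained into 1 loop(s):
  loop 1: 8 segments, perimeter = 4.8519
Total perimeter = 4.852

loops=1 perimeter=4.852


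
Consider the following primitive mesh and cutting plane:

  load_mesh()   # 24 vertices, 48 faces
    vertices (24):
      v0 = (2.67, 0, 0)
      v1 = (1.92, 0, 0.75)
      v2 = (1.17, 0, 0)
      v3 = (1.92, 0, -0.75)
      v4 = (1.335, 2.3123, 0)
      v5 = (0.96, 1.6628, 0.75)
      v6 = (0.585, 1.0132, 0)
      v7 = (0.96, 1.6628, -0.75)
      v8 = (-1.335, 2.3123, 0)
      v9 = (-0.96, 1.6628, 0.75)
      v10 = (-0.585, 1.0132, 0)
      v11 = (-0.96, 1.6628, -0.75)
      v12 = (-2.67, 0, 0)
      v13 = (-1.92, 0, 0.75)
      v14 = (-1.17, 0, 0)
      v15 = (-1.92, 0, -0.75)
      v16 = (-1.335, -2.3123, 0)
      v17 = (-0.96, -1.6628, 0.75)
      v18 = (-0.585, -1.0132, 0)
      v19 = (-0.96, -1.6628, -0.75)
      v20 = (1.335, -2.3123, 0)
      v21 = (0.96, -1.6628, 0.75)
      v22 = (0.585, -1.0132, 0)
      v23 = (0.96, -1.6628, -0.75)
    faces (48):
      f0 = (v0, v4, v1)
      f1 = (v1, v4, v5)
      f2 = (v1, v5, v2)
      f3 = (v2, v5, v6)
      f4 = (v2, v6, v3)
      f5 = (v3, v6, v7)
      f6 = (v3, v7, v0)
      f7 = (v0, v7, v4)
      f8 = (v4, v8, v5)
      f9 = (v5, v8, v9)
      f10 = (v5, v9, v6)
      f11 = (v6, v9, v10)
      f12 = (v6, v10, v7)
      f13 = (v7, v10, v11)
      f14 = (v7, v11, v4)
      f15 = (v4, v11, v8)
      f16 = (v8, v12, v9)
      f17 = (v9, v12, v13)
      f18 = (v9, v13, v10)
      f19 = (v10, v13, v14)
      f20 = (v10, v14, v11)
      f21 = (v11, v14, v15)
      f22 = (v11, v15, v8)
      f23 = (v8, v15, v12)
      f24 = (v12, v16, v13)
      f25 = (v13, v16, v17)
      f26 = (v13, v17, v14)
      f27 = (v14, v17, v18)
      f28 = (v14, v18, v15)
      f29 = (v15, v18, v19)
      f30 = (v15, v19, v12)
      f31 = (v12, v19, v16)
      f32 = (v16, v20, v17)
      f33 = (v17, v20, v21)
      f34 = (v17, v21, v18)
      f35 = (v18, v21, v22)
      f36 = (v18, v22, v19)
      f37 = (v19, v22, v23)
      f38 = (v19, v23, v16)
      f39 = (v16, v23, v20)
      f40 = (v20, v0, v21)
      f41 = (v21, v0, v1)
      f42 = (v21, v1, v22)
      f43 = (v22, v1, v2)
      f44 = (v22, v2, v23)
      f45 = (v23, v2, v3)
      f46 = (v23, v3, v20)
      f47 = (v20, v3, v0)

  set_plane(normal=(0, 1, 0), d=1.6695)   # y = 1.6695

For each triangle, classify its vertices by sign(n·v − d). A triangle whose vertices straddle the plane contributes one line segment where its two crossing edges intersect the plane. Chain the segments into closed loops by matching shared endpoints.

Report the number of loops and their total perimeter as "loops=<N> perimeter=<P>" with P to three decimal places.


Straddling triangles (10 of 48):
  (v0,v4,v1) [-+-] → (1.70612, 1.6695, 0)–(1.49763, 1.6695, 0.208494)  len=0.2949
  (v1,v4,v5) [-+-] → (1.49763, 1.6695, 0.208494)–(0.963868, 1.6695, 0.742263)  len=0.7549
  (v0,v7,v4) [--+] → (0.963868, 1.6695, -0.742263)–(1.70612, 1.6695, 0)  len=1.0497
  (v4,v8,v5) [++-] → (0.936326, 1.6695, 0.742263)–(0.963868, 1.6695, 0.742263)  len=0.0275
  (v5,v8,v9) [-+-] → (0.936326, 1.6695, 0.742263)–(-0.963868, 1.6695, 0.742263)  len=1.9002
  (v7,v11,v4) [--+] → (-0.936326, 1.6695, -0.742263)–(0.963868, 1.6695, -0.742263)  len=1.9002
  (v4,v11,v8) [+-+] → (-0.936326, 1.6695, -0.742263)–(-0.963868, 1.6695, -0.742263)  len=0.0275
  (v8,v12,v9) [+--] → (-1.70612, 1.6695, 0)–(-0.963868, 1.6695, 0.742263)  len=1.0497
  (v11,v15,v8) [--+] → (-1.49763, 1.6695, -0.208494)–(-0.963868, 1.6695, -0.742263)  len=0.7549
  (v8,v15,v12) [+--] → (-1.49763, 1.6695, -0.208494)–(-1.70612, 1.6695, 0)  len=0.2949

Chained into 1 loop(s):
  loop 1: 10 segments, perimeter = 8.0543
Total perimeter = 8.054

loops=1 perimeter=8.054


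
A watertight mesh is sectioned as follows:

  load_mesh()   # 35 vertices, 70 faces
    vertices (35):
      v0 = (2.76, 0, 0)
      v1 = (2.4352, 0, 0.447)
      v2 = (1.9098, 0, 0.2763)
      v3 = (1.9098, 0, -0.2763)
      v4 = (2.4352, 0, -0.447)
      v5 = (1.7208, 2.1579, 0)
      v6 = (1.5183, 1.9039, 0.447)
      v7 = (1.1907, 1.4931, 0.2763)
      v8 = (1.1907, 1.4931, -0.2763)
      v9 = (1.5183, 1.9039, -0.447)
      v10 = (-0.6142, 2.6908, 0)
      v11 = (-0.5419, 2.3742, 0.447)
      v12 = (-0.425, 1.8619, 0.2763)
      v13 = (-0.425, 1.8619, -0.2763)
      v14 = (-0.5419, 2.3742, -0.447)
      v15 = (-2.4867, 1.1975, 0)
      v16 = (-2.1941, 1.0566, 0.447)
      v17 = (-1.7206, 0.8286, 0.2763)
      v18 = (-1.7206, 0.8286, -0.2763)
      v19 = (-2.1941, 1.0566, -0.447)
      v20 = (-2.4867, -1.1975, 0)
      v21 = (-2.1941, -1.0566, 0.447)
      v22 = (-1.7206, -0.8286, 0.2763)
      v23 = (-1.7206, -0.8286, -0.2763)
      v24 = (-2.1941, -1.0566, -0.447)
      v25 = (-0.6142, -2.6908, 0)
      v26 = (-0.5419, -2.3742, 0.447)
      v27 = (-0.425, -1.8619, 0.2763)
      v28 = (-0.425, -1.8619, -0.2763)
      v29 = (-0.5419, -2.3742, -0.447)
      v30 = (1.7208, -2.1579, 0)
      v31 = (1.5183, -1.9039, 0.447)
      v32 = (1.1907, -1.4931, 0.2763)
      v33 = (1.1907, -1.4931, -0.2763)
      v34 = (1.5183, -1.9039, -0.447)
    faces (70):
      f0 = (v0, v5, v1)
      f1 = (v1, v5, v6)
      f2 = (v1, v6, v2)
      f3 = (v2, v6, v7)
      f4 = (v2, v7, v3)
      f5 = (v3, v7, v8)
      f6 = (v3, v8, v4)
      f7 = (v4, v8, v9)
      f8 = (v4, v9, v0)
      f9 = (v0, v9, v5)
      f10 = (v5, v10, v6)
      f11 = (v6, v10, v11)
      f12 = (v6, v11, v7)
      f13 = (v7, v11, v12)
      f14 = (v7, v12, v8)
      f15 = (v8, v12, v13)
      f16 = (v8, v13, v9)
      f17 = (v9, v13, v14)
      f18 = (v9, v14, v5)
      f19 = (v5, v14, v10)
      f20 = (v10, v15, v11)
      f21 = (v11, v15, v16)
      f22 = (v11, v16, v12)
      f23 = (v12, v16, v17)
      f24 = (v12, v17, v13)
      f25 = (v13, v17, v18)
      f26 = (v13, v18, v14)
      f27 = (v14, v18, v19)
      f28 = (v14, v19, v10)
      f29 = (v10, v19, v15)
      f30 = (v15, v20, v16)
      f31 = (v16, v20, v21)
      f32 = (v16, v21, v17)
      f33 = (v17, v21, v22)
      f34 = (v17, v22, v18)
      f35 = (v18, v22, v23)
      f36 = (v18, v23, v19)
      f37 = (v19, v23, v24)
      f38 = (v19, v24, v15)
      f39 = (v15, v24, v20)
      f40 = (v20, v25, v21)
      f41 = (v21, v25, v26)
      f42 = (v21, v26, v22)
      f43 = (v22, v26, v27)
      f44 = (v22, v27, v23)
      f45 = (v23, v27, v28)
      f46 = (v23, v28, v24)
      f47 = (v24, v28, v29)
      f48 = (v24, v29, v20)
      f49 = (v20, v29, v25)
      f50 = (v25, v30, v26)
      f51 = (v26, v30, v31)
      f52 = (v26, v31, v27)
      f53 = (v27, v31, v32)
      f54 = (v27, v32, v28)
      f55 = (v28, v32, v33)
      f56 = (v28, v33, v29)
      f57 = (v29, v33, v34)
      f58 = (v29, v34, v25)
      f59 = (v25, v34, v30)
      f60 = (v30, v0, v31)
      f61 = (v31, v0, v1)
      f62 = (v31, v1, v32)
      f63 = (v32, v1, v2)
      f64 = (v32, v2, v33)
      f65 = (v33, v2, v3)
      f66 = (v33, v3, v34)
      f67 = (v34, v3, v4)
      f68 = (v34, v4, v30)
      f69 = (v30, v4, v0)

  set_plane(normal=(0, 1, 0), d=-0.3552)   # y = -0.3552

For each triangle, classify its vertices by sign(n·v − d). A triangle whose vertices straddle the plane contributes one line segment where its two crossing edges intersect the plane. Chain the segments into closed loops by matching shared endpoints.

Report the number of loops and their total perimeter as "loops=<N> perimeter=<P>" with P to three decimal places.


Straddling triangles (20 of 70):
  (v15,v20,v16) [+-+] → (-2.4867, -0.3552, 0)–(-2.37736, -0.3552, 0.167033)  len=0.1996
  (v16,v20,v21) [+--] → (-2.37736, -0.3552, 0.167033)–(-2.1941, -0.3552, 0.447)  len=0.3346
  (v16,v21,v17) [+-+] → (-2.1941, -0.3552, 0.447)–(-2.01793, -0.3552, 0.38349)  len=0.1873
  (v17,v21,v22) [+--] → (-2.01793, -0.3552, 0.38349)–(-1.7206, -0.3552, 0.2763)  len=0.3161
  (v17,v22,v18) [+-+] → (-1.7206, -0.3552, 0.2763)–(-1.7206, -0.3552, 0.118443)  len=0.1579
  (v18,v22,v23) [+--] → (-1.7206, -0.3552, 0.118443)–(-1.7206, -0.3552, -0.2763)  len=0.3947
  (v18,v23,v19) [+-+] → (-1.7206, -0.3552, -0.2763)–(-1.8395, -0.3552, -0.319165)  len=0.1264
  (v19,v23,v24) [+--] → (-1.8395, -0.3552, -0.319165)–(-2.1941, -0.3552, -0.447)  len=0.3769
  (v19,v24,v15) [+-+] → (-2.1941, -0.3552, -0.447)–(-2.28515, -0.3552, -0.307909)  len=0.1662
  (v15,v24,v20) [+--] → (-2.28515, -0.3552, -0.307909)–(-2.4867, -0.3552, 0)  len=0.3680
  (v30,v0,v31) [-+-] → (2.58894, -0.3552, 0)–(2.52834, -0.3552, 0.0833943)  len=0.1031
  (v31,v0,v1) [-++] → (2.52834, -0.3552, 0.0833943)–(2.26414, -0.3552, 0.447)  len=0.4495
  (v31,v1,v32) [-+-] → (2.26414, -0.3552, 0.447)–(2.13914, -0.3552, 0.406391)  len=0.1314
  (v32,v1,v2) [-++] → (2.13914, -0.3552, 0.406391)–(1.73873, -0.3552, 0.2763)  len=0.4210
  (v32,v2,v33) [-+-] → (1.73873, -0.3552, 0.2763)–(1.73873, -0.3552, 0.14484)  len=0.1315
  (v33,v2,v3) [-++] → (1.73873, -0.3552, 0.14484)–(1.73873, -0.3552, -0.2763)  len=0.4211
  (v33,v3,v34) [-+-] → (1.73873, -0.3552, -0.2763)–(1.83676, -0.3552, -0.308147)  len=0.1031
  (v34,v3,v4) [-++] → (1.83676, -0.3552, -0.308147)–(2.26414, -0.3552, -0.447)  len=0.4494
  (v34,v4,v30) [-+-] → (2.26414, -0.3552, -0.447)–(2.31761, -0.3552, -0.373422)  len=0.0910
  (v30,v4,v0) [-++] → (2.31761, -0.3552, -0.373422)–(2.58894, -0.3552, 0)  len=0.4616

Chained into 2 loop(s):
  loop 1: 10 segments, perimeter = 2.6278
  loop 2: 10 segments, perimeter = 2.7626
Total perimeter = 5.390

loops=2 perimeter=5.390


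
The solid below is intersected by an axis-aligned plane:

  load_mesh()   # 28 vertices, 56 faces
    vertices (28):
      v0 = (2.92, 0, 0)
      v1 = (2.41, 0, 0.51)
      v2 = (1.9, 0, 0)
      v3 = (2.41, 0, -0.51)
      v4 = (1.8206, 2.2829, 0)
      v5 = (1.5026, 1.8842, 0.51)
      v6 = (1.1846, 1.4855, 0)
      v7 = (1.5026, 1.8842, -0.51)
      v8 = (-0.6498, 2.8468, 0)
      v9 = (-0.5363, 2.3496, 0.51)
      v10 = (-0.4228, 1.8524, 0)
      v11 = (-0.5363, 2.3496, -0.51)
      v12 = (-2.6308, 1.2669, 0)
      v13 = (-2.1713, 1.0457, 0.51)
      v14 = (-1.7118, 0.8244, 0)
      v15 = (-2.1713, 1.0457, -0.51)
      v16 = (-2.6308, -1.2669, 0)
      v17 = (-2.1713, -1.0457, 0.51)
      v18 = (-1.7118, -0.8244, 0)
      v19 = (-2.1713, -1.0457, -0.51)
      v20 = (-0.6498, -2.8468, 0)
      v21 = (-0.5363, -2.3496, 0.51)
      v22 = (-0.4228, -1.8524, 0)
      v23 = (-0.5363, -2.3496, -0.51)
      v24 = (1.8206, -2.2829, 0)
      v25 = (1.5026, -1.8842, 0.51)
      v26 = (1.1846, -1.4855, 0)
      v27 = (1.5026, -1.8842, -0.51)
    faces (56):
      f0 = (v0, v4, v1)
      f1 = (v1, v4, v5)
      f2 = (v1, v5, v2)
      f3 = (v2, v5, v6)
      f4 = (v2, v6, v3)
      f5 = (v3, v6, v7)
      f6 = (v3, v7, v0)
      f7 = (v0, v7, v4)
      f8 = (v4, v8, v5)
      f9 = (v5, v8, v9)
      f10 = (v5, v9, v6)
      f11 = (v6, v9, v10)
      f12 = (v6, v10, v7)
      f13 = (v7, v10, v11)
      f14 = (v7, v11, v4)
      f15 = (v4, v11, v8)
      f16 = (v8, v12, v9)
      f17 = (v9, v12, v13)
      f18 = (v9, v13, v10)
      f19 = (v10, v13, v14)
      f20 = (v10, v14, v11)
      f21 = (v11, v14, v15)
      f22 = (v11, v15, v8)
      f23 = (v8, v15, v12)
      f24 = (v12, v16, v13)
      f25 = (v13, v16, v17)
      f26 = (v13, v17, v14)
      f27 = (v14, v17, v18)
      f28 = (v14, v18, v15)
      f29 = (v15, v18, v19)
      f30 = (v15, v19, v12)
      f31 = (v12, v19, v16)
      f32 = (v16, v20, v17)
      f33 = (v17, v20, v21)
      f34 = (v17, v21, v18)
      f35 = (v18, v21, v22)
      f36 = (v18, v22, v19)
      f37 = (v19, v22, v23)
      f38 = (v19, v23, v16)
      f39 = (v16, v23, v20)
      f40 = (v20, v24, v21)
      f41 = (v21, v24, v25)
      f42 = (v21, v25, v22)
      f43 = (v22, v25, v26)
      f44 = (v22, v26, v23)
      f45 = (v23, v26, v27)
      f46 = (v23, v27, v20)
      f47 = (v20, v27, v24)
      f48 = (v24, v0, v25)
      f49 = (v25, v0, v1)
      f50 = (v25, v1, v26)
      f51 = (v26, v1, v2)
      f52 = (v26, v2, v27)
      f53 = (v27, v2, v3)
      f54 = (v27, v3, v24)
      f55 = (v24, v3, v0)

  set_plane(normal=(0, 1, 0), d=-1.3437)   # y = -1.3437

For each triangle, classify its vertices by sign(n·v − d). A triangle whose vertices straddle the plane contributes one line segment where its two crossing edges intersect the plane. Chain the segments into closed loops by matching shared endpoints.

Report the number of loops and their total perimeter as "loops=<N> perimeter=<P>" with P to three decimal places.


loops=2 perimeter=6.470

Straddling triangles (16 of 56):
  (v16,v20,v17) [+-+] → (-2.5345, -1.3437, 0)–(-1.91956, -1.3437, 0.425618)  len=0.7479
  (v17,v20,v21) [+--] → (-1.91956, -1.3437, 0.425618)–(-1.79763, -1.3437, 0.51)  len=0.1483
  (v17,v21,v18) [+-+] → (-1.79763, -1.3437, 0.51)–(-1.31157, -1.3437, 0.173645)  len=0.5911
  (v18,v21,v22) [+--] → (-1.31157, -1.3437, 0.173645)–(-1.06065, -1.3437, 0)  len=0.3051
  (v18,v22,v19) [+-+] → (-1.06065, -1.3437, 0)–(-1.52539, -1.3437, -0.321603)  len=0.5652
  (v19,v22,v23) [+--] → (-1.52539, -1.3437, -0.321603)–(-1.79763, -1.3437, -0.51)  len=0.3311
  (v19,v23,v16) [+-+] → (-1.79763, -1.3437, -0.51)–(-2.48223, -1.3437, -0.0361762)  len=0.8326
  (v16,v23,v20) [+--] → (-2.48223, -1.3437, -0.0361762)–(-2.5345, -1.3437, 0)  len=0.0636
  (v24,v0,v25) [-+-] → (2.2729, -1.3437, 0)–(1.90919, -1.3437, 0.363702)  len=0.5144
  (v25,v0,v1) [-++] → (1.90919, -1.3437, 0.363702)–(1.7629, -1.3437, 0.51)  len=0.2069
  (v25,v1,v26) [-+-] → (1.7629, -1.3437, 0.51)–(1.30157, -1.3437, 0.0486826)  len=0.6524
  (v26,v1,v2) [-++] → (1.30157, -1.3437, 0.0486826)–(1.25289, -1.3437, 0)  len=0.0688
  (v26,v2,v27) [-+-] → (1.25289, -1.3437, 0)–(1.6166, -1.3437, -0.363702)  len=0.5144
  (v27,v2,v3) [-++] → (1.6166, -1.3437, -0.363702)–(1.7629, -1.3437, -0.51)  len=0.2069
  (v27,v3,v24) [-+-] → (1.7629, -1.3437, -0.51)–(2.06308, -1.3437, -0.209817)  len=0.4245
  (v24,v3,v0) [-++] → (2.06308, -1.3437, -0.209817)–(2.2729, -1.3437, 0)  len=0.2967

Chained into 2 loop(s):
  loop 1: 8 segments, perimeter = 3.5848
  loop 2: 8 segments, perimeter = 2.8850
Total perimeter = 6.470


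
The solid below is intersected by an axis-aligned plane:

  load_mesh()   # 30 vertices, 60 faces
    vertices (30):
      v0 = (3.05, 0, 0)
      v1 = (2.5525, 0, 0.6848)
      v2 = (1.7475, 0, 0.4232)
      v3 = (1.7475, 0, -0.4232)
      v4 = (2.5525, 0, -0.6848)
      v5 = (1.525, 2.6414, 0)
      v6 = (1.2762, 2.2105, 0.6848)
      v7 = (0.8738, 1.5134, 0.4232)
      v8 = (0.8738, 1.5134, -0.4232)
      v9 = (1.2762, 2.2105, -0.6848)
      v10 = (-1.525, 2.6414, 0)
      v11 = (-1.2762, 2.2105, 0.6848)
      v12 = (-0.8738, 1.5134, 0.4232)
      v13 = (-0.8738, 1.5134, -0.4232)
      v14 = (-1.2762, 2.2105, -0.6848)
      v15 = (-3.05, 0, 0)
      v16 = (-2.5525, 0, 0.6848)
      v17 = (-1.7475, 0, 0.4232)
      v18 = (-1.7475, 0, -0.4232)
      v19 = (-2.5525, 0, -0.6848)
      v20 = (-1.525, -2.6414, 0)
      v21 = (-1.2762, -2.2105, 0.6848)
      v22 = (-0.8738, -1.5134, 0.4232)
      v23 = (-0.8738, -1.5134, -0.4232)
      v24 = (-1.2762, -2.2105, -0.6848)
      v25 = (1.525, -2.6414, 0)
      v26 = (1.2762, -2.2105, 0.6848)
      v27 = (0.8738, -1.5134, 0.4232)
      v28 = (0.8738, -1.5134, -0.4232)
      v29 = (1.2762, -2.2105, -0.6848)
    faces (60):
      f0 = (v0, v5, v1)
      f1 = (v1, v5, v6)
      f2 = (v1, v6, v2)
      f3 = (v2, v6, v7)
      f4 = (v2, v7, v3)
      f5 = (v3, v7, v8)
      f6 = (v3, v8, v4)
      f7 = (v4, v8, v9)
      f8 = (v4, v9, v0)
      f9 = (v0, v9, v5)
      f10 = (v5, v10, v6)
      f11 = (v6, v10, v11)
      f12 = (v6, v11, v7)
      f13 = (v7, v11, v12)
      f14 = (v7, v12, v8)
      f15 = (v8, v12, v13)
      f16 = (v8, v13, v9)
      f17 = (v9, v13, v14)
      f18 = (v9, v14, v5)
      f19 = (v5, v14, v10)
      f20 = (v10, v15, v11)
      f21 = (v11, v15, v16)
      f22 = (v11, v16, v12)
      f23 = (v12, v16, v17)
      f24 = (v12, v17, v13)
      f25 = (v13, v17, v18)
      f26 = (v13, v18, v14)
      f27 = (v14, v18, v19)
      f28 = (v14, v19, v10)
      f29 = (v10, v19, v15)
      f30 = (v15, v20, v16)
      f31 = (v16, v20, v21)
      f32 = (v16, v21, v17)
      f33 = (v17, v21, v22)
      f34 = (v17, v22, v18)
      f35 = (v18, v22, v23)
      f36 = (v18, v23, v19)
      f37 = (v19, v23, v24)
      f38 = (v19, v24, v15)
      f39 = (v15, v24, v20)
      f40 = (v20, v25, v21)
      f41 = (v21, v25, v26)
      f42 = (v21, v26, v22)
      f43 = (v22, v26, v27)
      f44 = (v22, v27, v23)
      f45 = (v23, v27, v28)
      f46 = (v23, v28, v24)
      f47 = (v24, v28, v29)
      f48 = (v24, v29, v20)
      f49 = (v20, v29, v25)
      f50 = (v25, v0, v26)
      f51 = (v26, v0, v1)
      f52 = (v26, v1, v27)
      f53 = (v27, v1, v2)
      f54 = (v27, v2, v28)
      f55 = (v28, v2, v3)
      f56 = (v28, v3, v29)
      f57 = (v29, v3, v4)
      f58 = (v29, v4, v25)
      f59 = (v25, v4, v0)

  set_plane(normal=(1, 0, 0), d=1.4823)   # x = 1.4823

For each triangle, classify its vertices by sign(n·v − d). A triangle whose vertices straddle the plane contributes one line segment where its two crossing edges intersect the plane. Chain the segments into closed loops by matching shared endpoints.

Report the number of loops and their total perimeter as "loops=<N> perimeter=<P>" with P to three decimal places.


loops=2 perimeter=11.570

Straddling triangles (24 of 60):
  (v1,v5,v6) [++-] → (1.4823, 2.56745, 0.117528)–(1.4823, 1.85354, 0.6848)  len=0.9118
  (v1,v6,v2) [+-+] → (1.4823, 1.85354, 0.6848)–(1.4823, 1.24385, 0.570402)  len=0.6203
  (v2,v6,v7) [+--] → (1.4823, 1.24385, 0.570402)–(1.4823, 0.459372, 0.4232)  len=0.7982
  (v2,v7,v3) [+-+] → (1.4823, 0.459372, 0.4232)–(1.4823, 0.459372, -0.166287)  len=0.5895
  (v3,v7,v8) [+--] → (1.4823, 0.459372, -0.166287)–(1.4823, 0.459372, -0.4232)  len=0.2569
  (v3,v8,v4) [+-+] → (1.4823, 0.459372, -0.4232)–(1.4823, 0.964818, -0.518026)  len=0.5143
  (v4,v8,v9) [+--] → (1.4823, 0.964818, -0.518026)–(1.4823, 1.85354, -0.6848)  len=0.9042
  (v4,v9,v0) [+-+] → (1.4823, 1.85354, -0.6848)–(1.4823, 1.95366, -0.605232)  len=0.1279
  (v0,v9,v5) [+-+] → (1.4823, 1.95366, -0.605232)–(1.4823, 2.56745, -0.117528)  len=0.7840
  (v5,v10,v6) [+--] → (1.4823, 2.6414, 0)–(1.4823, 2.56745, 0.117528)  len=0.1389
  (v9,v14,v5) [--+] → (1.4823, 2.63483, -0.0104387)–(1.4823, 2.56745, -0.117528)  len=0.1265
  (v5,v14,v10) [+--] → (1.4823, 2.63483, -0.0104387)–(1.4823, 2.6414, 0)  len=0.0123
  (v20,v25,v21) [-+-] → (1.4823, -2.6414, 0)–(1.4823, -2.63483, 0.0104387)  len=0.0123
  (v21,v25,v26) [-+-] → (1.4823, -2.63483, 0.0104387)–(1.4823, -2.56745, 0.117528)  len=0.1265
  (v20,v29,v25) [--+] → (1.4823, -2.56745, -0.117528)–(1.4823, -2.6414, 0)  len=0.1389
  (v25,v0,v26) [++-] → (1.4823, -1.95366, 0.605232)–(1.4823, -2.56745, 0.117528)  len=0.7840
  (v26,v0,v1) [-++] → (1.4823, -1.95366, 0.605232)–(1.4823, -1.85354, 0.6848)  len=0.1279
  (v26,v1,v27) [-+-] → (1.4823, -1.85354, 0.6848)–(1.4823, -0.964818, 0.518026)  len=0.9042
  (v27,v1,v2) [-++] → (1.4823, -0.964818, 0.518026)–(1.4823, -0.459372, 0.4232)  len=0.5143
  (v27,v2,v28) [-+-] → (1.4823, -0.459372, 0.4232)–(1.4823, -0.459372, 0.166287)  len=0.2569
  (v28,v2,v3) [-++] → (1.4823, -0.459372, 0.166287)–(1.4823, -0.459372, -0.4232)  len=0.5895
  (v28,v3,v29) [-+-] → (1.4823, -0.459372, -0.4232)–(1.4823, -1.24385, -0.570402)  len=0.7982
  (v29,v3,v4) [-++] → (1.4823, -1.24385, -0.570402)–(1.4823, -1.85354, -0.6848)  len=0.6203
  (v29,v4,v25) [-++] → (1.4823, -1.85354, -0.6848)–(1.4823, -2.56745, -0.117528)  len=0.9118

Chained into 2 loop(s):
  loop 1: 12 segments, perimeter = 5.7848
  loop 2: 12 segments, perimeter = 5.7848
Total perimeter = 11.570


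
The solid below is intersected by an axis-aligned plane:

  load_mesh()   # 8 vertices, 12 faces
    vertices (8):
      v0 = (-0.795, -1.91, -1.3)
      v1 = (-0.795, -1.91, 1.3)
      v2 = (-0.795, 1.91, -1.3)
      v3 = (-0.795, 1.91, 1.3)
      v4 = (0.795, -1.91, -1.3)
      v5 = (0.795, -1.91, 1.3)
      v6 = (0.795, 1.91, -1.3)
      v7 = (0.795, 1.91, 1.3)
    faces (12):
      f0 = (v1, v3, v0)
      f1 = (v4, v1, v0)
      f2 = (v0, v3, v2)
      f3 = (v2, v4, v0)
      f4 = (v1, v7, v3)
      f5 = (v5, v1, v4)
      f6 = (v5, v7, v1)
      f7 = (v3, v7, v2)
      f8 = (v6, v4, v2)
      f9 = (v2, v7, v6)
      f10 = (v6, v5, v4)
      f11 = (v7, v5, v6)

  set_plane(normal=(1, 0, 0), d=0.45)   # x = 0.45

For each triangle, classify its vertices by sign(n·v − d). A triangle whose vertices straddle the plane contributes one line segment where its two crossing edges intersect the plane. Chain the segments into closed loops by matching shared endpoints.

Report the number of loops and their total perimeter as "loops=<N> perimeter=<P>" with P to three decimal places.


Straddling triangles (8 of 12):
  (v4,v1,v0) [+--] → (0.45, -1.91, -0.735849)–(0.45, -1.91, -1.3)  len=0.5642
  (v2,v4,v0) [-+-] → (0.45, -1.08113, -1.3)–(0.45, -1.91, -1.3)  len=0.8289
  (v1,v7,v3) [-+-] → (0.45, 1.08113, 1.3)–(0.45, 1.91, 1.3)  len=0.8289
  (v5,v1,v4) [+-+] → (0.45, -1.91, 1.3)–(0.45, -1.91, -0.735849)  len=2.0358
  (v5,v7,v1) [++-] → (0.45, 1.08113, 1.3)–(0.45, -1.91, 1.3)  len=2.9911
  (v3,v7,v2) [-+-] → (0.45, 1.91, 1.3)–(0.45, 1.91, 0.735849)  len=0.5642
  (v6,v4,v2) [++-] → (0.45, -1.08113, -1.3)–(0.45, 1.91, -1.3)  len=2.9911
  (v2,v7,v6) [-++] → (0.45, 1.91, 0.735849)–(0.45, 1.91, -1.3)  len=2.0358

Chained into 1 loop(s):
  loop 1: 8 segments, perimeter = 12.8400
Total perimeter = 12.840

loops=1 perimeter=12.840


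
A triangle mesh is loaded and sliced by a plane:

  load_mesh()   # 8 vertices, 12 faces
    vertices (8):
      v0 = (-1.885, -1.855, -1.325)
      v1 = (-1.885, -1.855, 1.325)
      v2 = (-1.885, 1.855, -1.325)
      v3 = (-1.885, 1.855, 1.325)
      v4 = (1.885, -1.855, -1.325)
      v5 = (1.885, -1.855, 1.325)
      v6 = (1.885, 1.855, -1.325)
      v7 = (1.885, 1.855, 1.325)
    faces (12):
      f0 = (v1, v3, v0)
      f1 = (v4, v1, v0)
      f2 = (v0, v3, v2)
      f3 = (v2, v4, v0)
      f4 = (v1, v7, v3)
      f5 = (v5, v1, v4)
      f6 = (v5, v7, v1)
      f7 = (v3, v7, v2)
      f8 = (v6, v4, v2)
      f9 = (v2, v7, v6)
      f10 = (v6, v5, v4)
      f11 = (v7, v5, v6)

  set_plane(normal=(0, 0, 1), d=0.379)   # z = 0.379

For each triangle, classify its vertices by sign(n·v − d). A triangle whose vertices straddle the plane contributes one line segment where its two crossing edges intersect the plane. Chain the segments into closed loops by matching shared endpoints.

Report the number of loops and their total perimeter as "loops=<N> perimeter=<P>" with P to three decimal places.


loops=1 perimeter=14.960

Straddling triangles (8 of 12):
  (v1,v3,v0) [++-] → (-1.885, 0.5306, 0.379)–(-1.885, -1.855, 0.379)  len=2.3856
  (v4,v1,v0) [-+-] → (-0.539181, -1.855, 0.379)–(-1.885, -1.855, 0.379)  len=1.3458
  (v0,v3,v2) [-+-] → (-1.885, 0.5306, 0.379)–(-1.885, 1.855, 0.379)  len=1.3244
  (v5,v1,v4) [++-] → (-0.539181, -1.855, 0.379)–(1.885, -1.855, 0.379)  len=2.4242
  (v3,v7,v2) [++-] → (0.539181, 1.855, 0.379)–(-1.885, 1.855, 0.379)  len=2.4242
  (v2,v7,v6) [-+-] → (0.539181, 1.855, 0.379)–(1.885, 1.855, 0.379)  len=1.3458
  (v6,v5,v4) [-+-] → (1.885, -0.5306, 0.379)–(1.885, -1.855, 0.379)  len=1.3244
  (v7,v5,v6) [++-] → (1.885, -0.5306, 0.379)–(1.885, 1.855, 0.379)  len=2.3856

Chained into 1 loop(s):
  loop 1: 8 segments, perimeter = 14.9600
Total perimeter = 14.960


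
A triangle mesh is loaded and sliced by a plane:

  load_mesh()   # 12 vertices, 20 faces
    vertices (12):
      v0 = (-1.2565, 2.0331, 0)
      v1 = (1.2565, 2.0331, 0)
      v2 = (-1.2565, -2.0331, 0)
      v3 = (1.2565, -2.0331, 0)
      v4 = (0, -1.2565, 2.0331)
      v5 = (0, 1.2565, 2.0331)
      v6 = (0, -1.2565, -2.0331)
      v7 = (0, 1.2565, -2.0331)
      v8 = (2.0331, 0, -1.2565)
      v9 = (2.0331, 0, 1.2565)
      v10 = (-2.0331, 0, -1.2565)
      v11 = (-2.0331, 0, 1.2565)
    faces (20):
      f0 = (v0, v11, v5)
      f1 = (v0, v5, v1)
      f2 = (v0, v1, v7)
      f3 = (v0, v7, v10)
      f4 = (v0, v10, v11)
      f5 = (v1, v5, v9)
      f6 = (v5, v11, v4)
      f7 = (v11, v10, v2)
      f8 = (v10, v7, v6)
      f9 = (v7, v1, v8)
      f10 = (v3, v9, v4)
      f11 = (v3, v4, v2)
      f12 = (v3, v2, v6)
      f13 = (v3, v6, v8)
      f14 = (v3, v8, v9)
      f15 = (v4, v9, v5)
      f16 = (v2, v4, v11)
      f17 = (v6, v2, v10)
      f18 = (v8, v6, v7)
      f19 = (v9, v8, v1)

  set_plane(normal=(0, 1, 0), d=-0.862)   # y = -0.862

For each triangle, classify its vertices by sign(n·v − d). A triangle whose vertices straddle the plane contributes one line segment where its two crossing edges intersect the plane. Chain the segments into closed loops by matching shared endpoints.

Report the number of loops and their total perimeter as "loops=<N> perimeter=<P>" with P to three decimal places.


Straddling triangles (10 of 20):
  (v5,v11,v4) [++-] → (-0.638327, -0.862, 1.78927)–(0, -0.862, 2.0331)  len=0.6833
  (v11,v10,v2) [++-] → (-1.70383, -0.862, -0.723765)–(-1.70383, -0.862, 0.723765)  len=1.4475
  (v10,v7,v6) [++-] → (0, -0.862, -2.0331)–(-0.638327, -0.862, -1.78927)  len=0.6833
  (v3,v9,v4) [-+-] → (1.70383, -0.862, 0.723765)–(0.638327, -0.862, 1.78927)  len=1.5069
  (v3,v6,v8) [--+] → (0.638327, -0.862, -1.78927)–(1.70383, -0.862, -0.723765)  len=1.5069
  (v3,v8,v9) [-++] → (1.70383, -0.862, -0.723765)–(1.70383, -0.862, 0.723765)  len=1.4475
  (v4,v9,v5) [-++] → (0.638327, -0.862, 1.78927)–(0, -0.862, 2.0331)  len=0.6833
  (v2,v4,v11) [--+] → (-0.638327, -0.862, 1.78927)–(-1.70383, -0.862, 0.723765)  len=1.5069
  (v6,v2,v10) [--+] → (-1.70383, -0.862, -0.723765)–(-0.638327, -0.862, -1.78927)  len=1.5069
  (v8,v6,v7) [+-+] → (0.638327, -0.862, -1.78927)–(0, -0.862, -2.0331)  len=0.6833

Chained into 1 loop(s):
  loop 1: 10 segments, perimeter = 11.6557
Total perimeter = 11.656

loops=1 perimeter=11.656


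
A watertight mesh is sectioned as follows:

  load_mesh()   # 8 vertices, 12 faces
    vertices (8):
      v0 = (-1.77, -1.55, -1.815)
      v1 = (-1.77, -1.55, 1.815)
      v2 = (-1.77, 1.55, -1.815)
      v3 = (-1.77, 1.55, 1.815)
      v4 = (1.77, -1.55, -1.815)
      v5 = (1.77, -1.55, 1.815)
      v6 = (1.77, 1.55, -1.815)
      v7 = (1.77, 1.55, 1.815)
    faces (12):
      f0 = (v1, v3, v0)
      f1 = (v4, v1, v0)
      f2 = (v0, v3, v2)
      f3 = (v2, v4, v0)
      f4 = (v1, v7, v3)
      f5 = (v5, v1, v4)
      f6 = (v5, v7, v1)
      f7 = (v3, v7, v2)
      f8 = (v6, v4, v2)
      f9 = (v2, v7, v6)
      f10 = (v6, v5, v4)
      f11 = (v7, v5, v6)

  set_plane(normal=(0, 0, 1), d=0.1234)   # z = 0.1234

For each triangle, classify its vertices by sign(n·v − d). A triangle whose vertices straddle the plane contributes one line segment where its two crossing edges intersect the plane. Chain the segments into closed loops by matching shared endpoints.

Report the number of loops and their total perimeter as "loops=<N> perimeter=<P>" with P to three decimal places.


loops=1 perimeter=13.280

Straddling triangles (8 of 12):
  (v1,v3,v0) [++-] → (-1.77, 0.105383, 0.1234)–(-1.77, -1.55, 0.1234)  len=1.6554
  (v4,v1,v0) [-+-] → (-0.12034, -1.55, 0.1234)–(-1.77, -1.55, 0.1234)  len=1.6497
  (v0,v3,v2) [-+-] → (-1.77, 0.105383, 0.1234)–(-1.77, 1.55, 0.1234)  len=1.4446
  (v5,v1,v4) [++-] → (-0.12034, -1.55, 0.1234)–(1.77, -1.55, 0.1234)  len=1.8903
  (v3,v7,v2) [++-] → (0.12034, 1.55, 0.1234)–(-1.77, 1.55, 0.1234)  len=1.8903
  (v2,v7,v6) [-+-] → (0.12034, 1.55, 0.1234)–(1.77, 1.55, 0.1234)  len=1.6497
  (v6,v5,v4) [-+-] → (1.77, -0.105383, 0.1234)–(1.77, -1.55, 0.1234)  len=1.4446
  (v7,v5,v6) [++-] → (1.77, -0.105383, 0.1234)–(1.77, 1.55, 0.1234)  len=1.6554

Chained into 1 loop(s):
  loop 1: 8 segments, perimeter = 13.2800
Total perimeter = 13.280
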